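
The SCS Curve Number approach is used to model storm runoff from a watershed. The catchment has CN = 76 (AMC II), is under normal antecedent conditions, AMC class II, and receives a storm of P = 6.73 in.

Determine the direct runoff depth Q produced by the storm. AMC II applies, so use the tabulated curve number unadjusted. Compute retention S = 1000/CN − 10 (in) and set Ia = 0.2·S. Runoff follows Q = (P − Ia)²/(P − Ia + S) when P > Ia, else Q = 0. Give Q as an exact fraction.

Average conditions: CN = 76 (no AMC adjustment).
S = 1000/76 − 10 = 60/19 in ≈ 3.158 in
Ia = 0.2·(60/19) = 12/19 in ≈ 0.632 in
P − Ia = 6.730 − 0.632 = 11587/1900 ≈ 6.098 in (> 0, runoff occurs)
Runoff Q = (P−Ia)²/(P−Ia+S) = (6.098)²/(6.098+3.158) = 134258569/33415300 ≈ 4.018 in

Q = 134258569/33415300 in ≈ 4.018 in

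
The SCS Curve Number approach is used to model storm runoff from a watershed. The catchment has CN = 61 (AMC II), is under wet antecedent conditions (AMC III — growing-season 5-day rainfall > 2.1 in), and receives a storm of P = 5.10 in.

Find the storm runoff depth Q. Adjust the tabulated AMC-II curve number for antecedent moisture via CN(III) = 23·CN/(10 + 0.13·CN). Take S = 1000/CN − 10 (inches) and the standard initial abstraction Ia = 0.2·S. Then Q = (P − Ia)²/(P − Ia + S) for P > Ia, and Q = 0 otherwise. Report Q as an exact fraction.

Q = 451605001/160180510 in ≈ 2.819 in

CN(III) from CN(II)=61: (23·61)/(10 + 0.13·61) = 140300/1793 ≈ 78.249
S = 1000/(140300/1793) − 10 = 3900/1403 in ≈ 2.780 in
Initial abstraction Ia = S/5 = (3900/1403)/5 = 780/1403 ≈ 0.556 in
Excess rainfall: 5.100 − 0.556 = 4.544 in; P > Ia so Q > 0
Runoff Q = (P−Ia)²/(P−Ia+S) = (4.544)²/(4.544+2.780) = 451605001/160180510 ≈ 2.819 in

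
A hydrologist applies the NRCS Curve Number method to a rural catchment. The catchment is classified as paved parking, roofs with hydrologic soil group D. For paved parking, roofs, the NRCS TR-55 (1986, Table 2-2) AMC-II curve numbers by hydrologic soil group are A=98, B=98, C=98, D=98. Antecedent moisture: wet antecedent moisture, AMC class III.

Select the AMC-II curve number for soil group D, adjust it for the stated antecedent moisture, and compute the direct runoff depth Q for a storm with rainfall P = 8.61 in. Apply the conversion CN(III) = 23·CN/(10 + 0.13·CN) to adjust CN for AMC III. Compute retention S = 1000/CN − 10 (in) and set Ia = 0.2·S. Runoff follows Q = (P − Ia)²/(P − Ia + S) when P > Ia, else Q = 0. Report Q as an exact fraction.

NRCS table: paved parking, roofs, soil group D → CN(II) = 98
CN(III) from CN(II)=98: (23·98)/(10 + 0.13·98) = 112700/1137 ≈ 99.120
S = 1000/(112700/1137) − 10 = 100/1127 in ≈ 0.089 in
Ia = 0.2·(100/1127) = 20/1127 in ≈ 0.018 in
P − Ia = 8.610 − 0.018 = 968347/112700 ≈ 8.592 in (> 0, runoff occurs)
Runoff Q = (P−Ia)²/(P−Ia+S) = (8.592)²/(8.592+0.089) = 937695912409/110259706900 ≈ 8.504 in

Q = 937695912409/110259706900 in ≈ 8.504 in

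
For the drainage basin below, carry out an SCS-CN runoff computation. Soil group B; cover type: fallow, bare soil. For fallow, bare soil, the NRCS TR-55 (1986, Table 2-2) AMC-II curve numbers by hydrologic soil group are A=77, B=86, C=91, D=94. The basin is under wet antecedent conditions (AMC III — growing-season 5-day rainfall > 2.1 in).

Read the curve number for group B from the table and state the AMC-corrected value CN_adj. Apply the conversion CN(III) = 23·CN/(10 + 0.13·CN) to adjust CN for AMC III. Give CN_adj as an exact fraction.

NRCS table: fallow, bare soil, soil group B → CN(II) = 86
CN(III) from CN(II)=86: (23·86)/(10 + 0.13·86) = 98900/1059 ≈ 93.390

CN_adj = 98900/1059 ≈ 93.390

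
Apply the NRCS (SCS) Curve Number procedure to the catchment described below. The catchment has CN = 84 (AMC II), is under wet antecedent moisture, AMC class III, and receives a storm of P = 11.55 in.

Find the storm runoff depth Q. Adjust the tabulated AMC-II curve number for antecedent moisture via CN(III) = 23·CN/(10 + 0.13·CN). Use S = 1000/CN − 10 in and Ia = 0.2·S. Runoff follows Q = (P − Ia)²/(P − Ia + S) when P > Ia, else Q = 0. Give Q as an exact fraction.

Q = 12094060729/1139619180 in ≈ 10.612 in

Adjust CN=84 to AMC III: 23·84/(10 + 0.13·84) → 1932 ÷ (523/25) = 48300/523 ≈ 92.352
Max retention: S = 1000/(48300/523) − 10 = 400/483 in (≈ 0.828 in)
Ia = 0.2S: 0.2·0.828 = 0.166 in (exactly 80/483)
Excess rainfall: 11.550 − 0.166 = 11.384 in; P > Ia so Q > 0
Q: (109973/9660)² ÷ (117973/9660) = 12094060729/1139619180 in (≈ 10.612 in)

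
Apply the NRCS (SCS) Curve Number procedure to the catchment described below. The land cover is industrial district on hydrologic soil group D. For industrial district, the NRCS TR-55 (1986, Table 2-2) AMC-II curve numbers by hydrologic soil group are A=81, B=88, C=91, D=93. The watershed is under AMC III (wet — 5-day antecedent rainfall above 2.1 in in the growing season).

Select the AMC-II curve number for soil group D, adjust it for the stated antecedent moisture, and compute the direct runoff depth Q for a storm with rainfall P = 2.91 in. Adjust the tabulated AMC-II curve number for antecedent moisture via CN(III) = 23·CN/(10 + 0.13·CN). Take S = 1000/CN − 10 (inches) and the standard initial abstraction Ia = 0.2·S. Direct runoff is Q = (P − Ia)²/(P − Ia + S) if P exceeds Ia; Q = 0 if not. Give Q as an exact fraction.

Q = 370210185601/145120241100 in ≈ 2.551 in

NRCS table: industrial district, soil group D → CN(II) = 93
CN(III) from CN(II)=93: (23·93)/(10 + 0.13·93) = 213900/2209 ≈ 96.831
S = 1000/(213900/2209) − 10 = 700/2139 in ≈ 0.327 in
Initial abstraction Ia = S/5 = (700/2139)/5 = 140/2139 ≈ 0.065 in
Excess rainfall: 2.910 − 0.065 = 2.845 in; P > Ia so Q > 0
Q = (608449/213900)²/((608449/213900) + 700/2139) = (370210185601/45753210000)/(678449/213900) = 370210185601/145120241100 in ≈ 2.551 in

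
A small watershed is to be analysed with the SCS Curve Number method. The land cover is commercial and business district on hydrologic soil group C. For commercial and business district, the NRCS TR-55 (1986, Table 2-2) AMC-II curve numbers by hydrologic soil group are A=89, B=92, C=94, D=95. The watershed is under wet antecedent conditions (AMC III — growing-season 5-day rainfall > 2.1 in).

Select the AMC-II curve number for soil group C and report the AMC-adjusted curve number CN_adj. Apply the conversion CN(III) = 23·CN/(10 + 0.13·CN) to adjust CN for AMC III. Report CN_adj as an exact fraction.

NRCS table: commercial and business district, soil group C → CN(II) = 94
CN(III) from CN(II)=94: (23·94)/(10 + 0.13·94) = 108100/1111 ≈ 97.300

CN_adj = 108100/1111 ≈ 97.300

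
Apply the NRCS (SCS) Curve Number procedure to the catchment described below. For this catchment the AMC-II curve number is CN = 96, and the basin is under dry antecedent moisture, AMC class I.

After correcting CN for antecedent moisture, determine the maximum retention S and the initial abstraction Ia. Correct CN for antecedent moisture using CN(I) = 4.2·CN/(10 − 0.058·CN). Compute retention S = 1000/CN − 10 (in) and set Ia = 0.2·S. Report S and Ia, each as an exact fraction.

CN(I) from CN(II)=96: (4.2·96)/(10 − 0.058·96) = 25200/277 ≈ 90.975
S = 1000/(25200/277) − 10 = 125/126 in ≈ 0.992 in
Initial abstraction Ia = S/5 = (125/126)/5 = 25/126 ≈ 0.198 in

S = 125/126 in ≈ 0.992 in; Ia = 25/126 in ≈ 0.198 in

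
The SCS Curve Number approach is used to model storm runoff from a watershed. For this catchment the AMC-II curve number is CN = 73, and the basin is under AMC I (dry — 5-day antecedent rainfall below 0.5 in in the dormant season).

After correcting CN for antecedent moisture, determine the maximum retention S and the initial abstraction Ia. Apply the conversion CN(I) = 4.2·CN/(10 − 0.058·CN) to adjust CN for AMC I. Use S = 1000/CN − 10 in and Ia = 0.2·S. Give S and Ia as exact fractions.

S = 4500/511 in ≈ 8.806 in; Ia = 900/511 in ≈ 1.761 in

Adjust CN=73 to AMC I: 4.2·73/(10 − 0.058·73) → (1533/5) ÷ (2883/500) = 51100/961 ≈ 53.174
Max retention: S = 1000/(51100/961) − 10 = 4500/511 in (≈ 8.806 in)
Ia = 0.2S: 0.2·8.806 = 1.761 in (exactly 900/511)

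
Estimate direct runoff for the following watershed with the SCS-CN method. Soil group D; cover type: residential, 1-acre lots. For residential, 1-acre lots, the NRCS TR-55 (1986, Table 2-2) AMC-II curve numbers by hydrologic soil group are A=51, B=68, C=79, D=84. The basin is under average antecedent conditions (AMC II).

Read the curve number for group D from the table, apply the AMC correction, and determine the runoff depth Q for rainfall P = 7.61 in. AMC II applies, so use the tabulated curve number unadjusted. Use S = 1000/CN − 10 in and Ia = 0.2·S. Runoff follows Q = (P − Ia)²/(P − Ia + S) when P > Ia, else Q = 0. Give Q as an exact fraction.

Q = 230462761/40280100 in ≈ 5.722 in

NRCS table: residential, 1-acre lots, soil group D → CN(II) = 84
CN(II) = 84; AMC II needs no correction.
Max retention: S = 1000/84 − 10 = 40/21 in (≈ 1.905 in)
Ia = 0.2S: 0.2·1.905 = 0.381 in (exactly 8/21)
Excess rainfall: 7.610 − 0.381 = 7.229 in; P > Ia so Q > 0
Runoff Q = (P−Ia)²/(P−Ia+S) = (7.229)²/(7.229+1.905) = 230462761/40280100 ≈ 5.722 in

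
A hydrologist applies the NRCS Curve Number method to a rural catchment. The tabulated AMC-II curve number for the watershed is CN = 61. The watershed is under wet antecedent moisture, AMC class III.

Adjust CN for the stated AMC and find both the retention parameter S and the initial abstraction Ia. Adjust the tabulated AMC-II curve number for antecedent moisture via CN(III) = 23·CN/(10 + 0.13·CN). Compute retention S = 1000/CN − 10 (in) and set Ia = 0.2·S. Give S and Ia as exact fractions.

S = 3900/1403 in ≈ 2.780 in; Ia = 780/1403 in ≈ 0.556 in

Adjust CN=61 to AMC III: 23·61/(10 + 0.13·61) → 1403 ÷ (1793/100) = 140300/1793 ≈ 78.249
Retention S: 1000/CN − 10 with CN=78.249 → S = 3900/1403 ≈ 2.780 in
Ia = 0.2·(3900/1403) = 780/1403 in ≈ 0.556 in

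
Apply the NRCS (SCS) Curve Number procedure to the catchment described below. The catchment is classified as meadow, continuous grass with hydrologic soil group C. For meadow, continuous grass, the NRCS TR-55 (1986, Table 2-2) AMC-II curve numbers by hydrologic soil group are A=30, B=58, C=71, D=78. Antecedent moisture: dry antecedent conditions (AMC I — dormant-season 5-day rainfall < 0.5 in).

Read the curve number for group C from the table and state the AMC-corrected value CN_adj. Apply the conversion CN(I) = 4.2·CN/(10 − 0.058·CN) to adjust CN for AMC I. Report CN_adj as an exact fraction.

NRCS table: meadow, continuous grass, soil group C → CN(II) = 71
Dry (AMC I): CN(I) = 4.2·71/(10 − 0.058·71) = (1491/5)/(2941/500) = 149100/2941 ≈ 50.697

CN_adj = 149100/2941 ≈ 50.697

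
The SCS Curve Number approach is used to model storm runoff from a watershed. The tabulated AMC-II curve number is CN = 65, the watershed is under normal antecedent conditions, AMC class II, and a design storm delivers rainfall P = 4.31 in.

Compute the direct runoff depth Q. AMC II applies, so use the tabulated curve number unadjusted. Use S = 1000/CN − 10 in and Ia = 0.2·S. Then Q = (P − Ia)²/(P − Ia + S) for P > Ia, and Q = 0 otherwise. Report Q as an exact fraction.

Q = 17665209/14563900 in ≈ 1.213 in

CN(II) = 65; AMC II needs no correction.
Max retention: S = 1000/65 − 10 = 70/13 in (≈ 5.385 in)
Initial abstraction Ia = S/5 = (70/13)/5 = 14/13 ≈ 1.077 in
P − Ia = 4.310 − 1.077 = 4203/1300 ≈ 3.233 in (> 0, runoff occurs)
Q: (4203/1300)² ÷ (11203/1300) = 17665209/14563900 in (≈ 1.213 in)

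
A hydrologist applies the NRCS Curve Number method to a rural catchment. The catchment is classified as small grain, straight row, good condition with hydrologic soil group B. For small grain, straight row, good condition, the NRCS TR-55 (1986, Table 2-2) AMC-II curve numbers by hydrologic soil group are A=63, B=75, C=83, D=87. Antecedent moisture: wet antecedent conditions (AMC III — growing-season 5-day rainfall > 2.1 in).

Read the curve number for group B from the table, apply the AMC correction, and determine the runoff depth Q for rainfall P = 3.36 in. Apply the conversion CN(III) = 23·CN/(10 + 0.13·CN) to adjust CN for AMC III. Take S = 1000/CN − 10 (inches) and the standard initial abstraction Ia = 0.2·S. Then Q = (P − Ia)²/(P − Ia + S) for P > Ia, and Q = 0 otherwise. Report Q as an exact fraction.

NRCS table: small grain, straight row, good condition, soil group B → CN(II) = 75
CN(III) from CN(II)=75: (23·75)/(10 + 0.13·75) = 6900/79 ≈ 87.342
Retention S: 1000/CN − 10 with CN=87.342 → S = 100/69 ≈ 1.449 in
Initial abstraction Ia = S/5 = (100/69)/5 = 20/69 ≈ 0.290 in
Since P=3.360 > Ia=0.290: effective rainfall P−Ia = 5296/1725 in
Q: (5296/1725)² ÷ (7796/1725) = 7011904/3362025 in (≈ 2.086 in)

Q = 7011904/3362025 in ≈ 2.086 in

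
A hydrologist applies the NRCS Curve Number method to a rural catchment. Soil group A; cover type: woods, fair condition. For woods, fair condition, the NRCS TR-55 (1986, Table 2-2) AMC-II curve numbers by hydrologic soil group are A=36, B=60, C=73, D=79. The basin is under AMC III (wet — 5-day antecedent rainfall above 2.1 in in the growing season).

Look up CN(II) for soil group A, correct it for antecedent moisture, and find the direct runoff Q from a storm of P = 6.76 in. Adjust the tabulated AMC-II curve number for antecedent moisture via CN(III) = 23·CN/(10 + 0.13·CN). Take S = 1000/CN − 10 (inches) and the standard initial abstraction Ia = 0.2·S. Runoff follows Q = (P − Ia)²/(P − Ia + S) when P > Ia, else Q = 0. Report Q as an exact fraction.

NRCS table: woods, fair condition, soil group A → CN(II) = 36
Adjust CN=36 to AMC III: 23·36/(10 + 0.13·36) → 828 ÷ (367/25) = 20700/367 ≈ 56.403
Max retention: S = 1000/(20700/367) − 10 = 1600/207 in (≈ 7.729 in)
Ia = 0.2S: 0.2·7.729 = 1.546 in (exactly 320/207)
Excess rainfall: 6.760 − 1.546 = 5.214 in; P > Ia so Q > 0
Runoff Q = (P−Ia)²/(P−Ia+S) = (5.214)²/(5.214+7.729) = 728082289/346637025 ≈ 2.100 in

Q = 728082289/346637025 in ≈ 2.100 in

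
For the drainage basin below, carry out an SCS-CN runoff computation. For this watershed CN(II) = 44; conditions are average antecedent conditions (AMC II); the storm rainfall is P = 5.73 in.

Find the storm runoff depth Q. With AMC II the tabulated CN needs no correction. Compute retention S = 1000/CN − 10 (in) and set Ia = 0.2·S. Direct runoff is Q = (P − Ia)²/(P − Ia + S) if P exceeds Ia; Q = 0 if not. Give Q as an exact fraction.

CN(II) = 44; AMC II needs no correction.
Max retention: S = 1000/44 − 10 = 140/11 in (≈ 12.727 in)
Initial abstraction Ia = S/5 = (140/11)/5 = 28/11 ≈ 2.545 in
P − Ia = 5.730 − 2.545 = 3503/1100 ≈ 3.185 in (> 0, runoff occurs)
Q = (3503/1100)²/((3503/1100) + 140/11) = (12271009/1210000)/(17503/1100) = 12271009/19253300 in ≈ 0.637 in

Q = 12271009/19253300 in ≈ 0.637 in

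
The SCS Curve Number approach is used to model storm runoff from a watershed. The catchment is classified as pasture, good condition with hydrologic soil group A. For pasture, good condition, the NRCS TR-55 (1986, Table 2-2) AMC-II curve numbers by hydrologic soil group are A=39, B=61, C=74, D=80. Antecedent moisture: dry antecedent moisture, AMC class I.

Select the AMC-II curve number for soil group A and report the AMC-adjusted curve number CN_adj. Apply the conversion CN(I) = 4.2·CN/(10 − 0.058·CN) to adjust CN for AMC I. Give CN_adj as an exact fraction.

CN_adj = 81900/3869 ≈ 21.168

NRCS table: pasture, good condition, soil group A → CN(II) = 39
Adjust CN=39 to AMC I: 4.2·39/(10 − 0.058·39) → (819/5) ÷ (3869/500) = 81900/3869 ≈ 21.168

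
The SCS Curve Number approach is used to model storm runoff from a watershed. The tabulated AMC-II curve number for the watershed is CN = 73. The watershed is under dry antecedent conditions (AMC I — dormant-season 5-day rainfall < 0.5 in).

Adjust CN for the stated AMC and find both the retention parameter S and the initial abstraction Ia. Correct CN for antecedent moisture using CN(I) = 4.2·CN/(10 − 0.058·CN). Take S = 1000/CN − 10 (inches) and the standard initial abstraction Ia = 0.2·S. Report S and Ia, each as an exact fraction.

S = 4500/511 in ≈ 8.806 in; Ia = 900/511 in ≈ 1.761 in

Dry (AMC I): CN(I) = 4.2·73/(10 − 0.058·73) = (1533/5)/(2883/500) = 51100/961 ≈ 53.174
Retention S: 1000/CN − 10 with CN=53.174 → S = 4500/511 ≈ 8.806 in
Ia = 0.2S: 0.2·8.806 = 1.761 in (exactly 900/511)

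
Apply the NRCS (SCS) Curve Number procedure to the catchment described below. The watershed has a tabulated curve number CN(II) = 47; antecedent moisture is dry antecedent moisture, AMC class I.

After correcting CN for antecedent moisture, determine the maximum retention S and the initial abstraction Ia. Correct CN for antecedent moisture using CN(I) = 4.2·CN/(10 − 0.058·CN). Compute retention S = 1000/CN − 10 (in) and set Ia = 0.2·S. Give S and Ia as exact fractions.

Adjust CN=47 to AMC I: 4.2·47/(10 − 0.058·47) → (987/5) ÷ (3637/500) = 98700/3637 ≈ 27.138
S = 1000/(98700/3637) − 10 = 26500/987 in ≈ 26.849 in
Ia = 0.2·(26500/987) = 5300/987 in ≈ 5.370 in

S = 26500/987 in ≈ 26.849 in; Ia = 5300/987 in ≈ 5.370 in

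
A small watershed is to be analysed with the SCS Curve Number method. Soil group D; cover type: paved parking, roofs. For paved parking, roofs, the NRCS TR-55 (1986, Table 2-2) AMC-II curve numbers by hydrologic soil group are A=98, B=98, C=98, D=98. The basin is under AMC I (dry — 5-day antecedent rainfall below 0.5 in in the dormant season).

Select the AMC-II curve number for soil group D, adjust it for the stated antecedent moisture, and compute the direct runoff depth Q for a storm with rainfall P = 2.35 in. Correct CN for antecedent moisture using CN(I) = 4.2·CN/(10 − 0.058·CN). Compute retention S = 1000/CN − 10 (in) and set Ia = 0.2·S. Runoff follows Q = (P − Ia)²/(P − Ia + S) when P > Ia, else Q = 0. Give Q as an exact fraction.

Q = 2149527769/1159950540 in ≈ 1.853 in

NRCS table: paved parking, roofs, soil group D → CN(II) = 98
CN(I) from CN(II)=98: (4.2·98)/(10 − 0.058·98) = 102900/1079 ≈ 95.366
Retention S: 1000/CN − 10 with CN=95.366 → S = 500/1029 ≈ 0.486 in
Ia = 0.2·(500/1029) = 100/1029 in ≈ 0.097 in
P − Ia = 2.350 − 0.097 = 46363/20580 ≈ 2.253 in (> 0, runoff occurs)
Runoff Q = (P−Ia)²/(P−Ia+S) = (2.253)²/(2.253+0.486) = 2149527769/1159950540 ≈ 1.853 in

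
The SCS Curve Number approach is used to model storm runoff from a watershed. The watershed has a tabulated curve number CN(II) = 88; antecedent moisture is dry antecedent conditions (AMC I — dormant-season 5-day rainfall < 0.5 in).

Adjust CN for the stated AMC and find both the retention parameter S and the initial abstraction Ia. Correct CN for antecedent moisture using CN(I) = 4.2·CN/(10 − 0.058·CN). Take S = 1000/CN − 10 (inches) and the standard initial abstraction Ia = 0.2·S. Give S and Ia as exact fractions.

Dry (AMC I): CN(I) = 4.2·88/(10 − 0.058·88) = (1848/5)/(612/125) = 3850/51 ≈ 75.490
Max retention: S = 1000/(3850/51) − 10 = 250/77 in (≈ 3.247 in)
Ia = 0.2S: 0.2·3.247 = 0.649 in (exactly 50/77)

S = 250/77 in ≈ 3.247 in; Ia = 50/77 in ≈ 0.649 in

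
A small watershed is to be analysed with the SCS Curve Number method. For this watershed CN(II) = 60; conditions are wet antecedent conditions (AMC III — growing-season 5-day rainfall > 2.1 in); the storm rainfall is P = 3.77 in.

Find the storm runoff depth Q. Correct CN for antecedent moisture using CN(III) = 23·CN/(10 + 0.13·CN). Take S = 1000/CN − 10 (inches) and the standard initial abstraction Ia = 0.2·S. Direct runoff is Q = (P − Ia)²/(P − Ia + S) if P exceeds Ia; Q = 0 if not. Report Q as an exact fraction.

Q = 484572169/289889700 in ≈ 1.672 in

CN(III) from CN(II)=60: (23·60)/(10 + 0.13·60) = 6900/89 ≈ 77.528
S = 1000/(6900/89) − 10 = 200/69 in ≈ 2.899 in
Ia = 0.2S: 0.2·2.899 = 0.580 in (exactly 40/69)
Since P=3.770 > Ia=0.580: effective rainfall P−Ia = 22013/6900 in
Runoff Q = (P−Ia)²/(P−Ia+S) = (3.190)²/(3.190+2.899) = 484572169/289889700 ≈ 1.672 in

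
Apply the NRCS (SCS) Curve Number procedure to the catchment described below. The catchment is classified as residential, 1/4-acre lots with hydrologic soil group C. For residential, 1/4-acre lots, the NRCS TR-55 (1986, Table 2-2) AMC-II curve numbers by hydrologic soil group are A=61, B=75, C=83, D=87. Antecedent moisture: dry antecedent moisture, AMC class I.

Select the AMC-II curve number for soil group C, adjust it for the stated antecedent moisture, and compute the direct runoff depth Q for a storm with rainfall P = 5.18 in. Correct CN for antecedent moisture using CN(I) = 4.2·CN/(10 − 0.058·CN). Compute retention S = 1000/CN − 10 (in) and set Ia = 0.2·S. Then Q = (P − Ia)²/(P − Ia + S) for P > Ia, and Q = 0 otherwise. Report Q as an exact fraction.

Q = 134276074969/68973734550 in ≈ 1.947 in

NRCS table: residential, 1/4-acre lots, soil group C → CN(II) = 83
Dry (AMC I): CN(I) = 4.2·83/(10 − 0.058·83) = (1743/5)/(2593/500) = 174300/2593 ≈ 67.219
Retention S: 1000/CN − 10 with CN=67.219 → S = 8500/1743 ≈ 4.877 in
Ia = 0.2·(8500/1743) = 1700/1743 in ≈ 0.975 in
Excess rainfall: 5.180 − 0.975 = 4.205 in; P > Ia so Q > 0
Q: (366437/87150)² ÷ (791437/87150) = 134276074969/68973734550 in (≈ 1.947 in)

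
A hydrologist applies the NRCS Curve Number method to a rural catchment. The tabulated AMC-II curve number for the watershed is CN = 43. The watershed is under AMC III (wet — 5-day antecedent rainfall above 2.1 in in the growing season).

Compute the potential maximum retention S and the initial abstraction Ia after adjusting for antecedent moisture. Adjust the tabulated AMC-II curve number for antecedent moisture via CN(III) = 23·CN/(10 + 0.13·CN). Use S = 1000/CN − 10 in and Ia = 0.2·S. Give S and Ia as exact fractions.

S = 5700/989 in ≈ 5.763 in; Ia = 1140/989 in ≈ 1.153 in

Adjust CN=43 to AMC III: 23·43/(10 + 0.13·43) → 989 ÷ (1559/100) = 98900/1559 ≈ 63.438
Retention S: 1000/CN − 10 with CN=63.438 → S = 5700/989 ≈ 5.763 in
Initial abstraction Ia = S/5 = (5700/989)/5 = 1140/989 ≈ 1.153 in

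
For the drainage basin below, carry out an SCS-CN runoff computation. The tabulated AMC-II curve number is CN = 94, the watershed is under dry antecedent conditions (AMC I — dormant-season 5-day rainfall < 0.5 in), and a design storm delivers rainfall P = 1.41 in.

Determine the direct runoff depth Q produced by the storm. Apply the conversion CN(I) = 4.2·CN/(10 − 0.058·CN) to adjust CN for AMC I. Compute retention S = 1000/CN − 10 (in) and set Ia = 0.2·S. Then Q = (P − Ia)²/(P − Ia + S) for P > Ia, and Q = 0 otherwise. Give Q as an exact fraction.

Q = 1324159321/2842198100 in ≈ 0.466 in

CN(I) from CN(II)=94: (4.2·94)/(10 − 0.058·94) = 32900/379 ≈ 86.807
Retention S: 1000/CN − 10 with CN=86.807 → S = 500/329 ≈ 1.520 in
Initial abstraction Ia = S/5 = (500/329)/5 = 100/329 ≈ 0.304 in
Since P=1.410 > Ia=0.304: effective rainfall P−Ia = 36389/32900 in
Q: (36389/32900)² ÷ (86389/32900) = 1324159321/2842198100 in (≈ 0.466 in)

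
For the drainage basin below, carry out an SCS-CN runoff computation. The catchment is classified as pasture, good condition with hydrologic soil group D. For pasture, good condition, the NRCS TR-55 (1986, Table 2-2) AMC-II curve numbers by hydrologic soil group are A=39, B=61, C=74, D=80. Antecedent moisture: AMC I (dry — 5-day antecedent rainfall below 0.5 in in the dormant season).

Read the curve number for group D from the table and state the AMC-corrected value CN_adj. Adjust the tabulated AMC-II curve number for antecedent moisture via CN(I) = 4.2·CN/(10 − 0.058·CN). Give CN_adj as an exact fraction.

CN_adj = 4200/67 ≈ 62.687

NRCS table: pasture, good condition, soil group D → CN(II) = 80
Adjust CN=80 to AMC I: 4.2·80/(10 − 0.058·80) → 336 ÷ (134/25) = 4200/67 ≈ 62.687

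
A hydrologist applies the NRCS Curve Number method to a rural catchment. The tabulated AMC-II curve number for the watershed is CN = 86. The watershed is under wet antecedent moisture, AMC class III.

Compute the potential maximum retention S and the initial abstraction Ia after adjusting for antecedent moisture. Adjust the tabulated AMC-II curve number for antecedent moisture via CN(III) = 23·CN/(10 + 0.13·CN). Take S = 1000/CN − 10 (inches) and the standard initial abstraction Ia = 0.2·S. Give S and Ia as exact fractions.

S = 700/989 in ≈ 0.708 in; Ia = 140/989 in ≈ 0.142 in

CN(III) from CN(II)=86: (23·86)/(10 + 0.13·86) = 98900/1059 ≈ 93.390
S = 1000/(98900/1059) − 10 = 700/989 in ≈ 0.708 in
Initial abstraction Ia = S/5 = (700/989)/5 = 140/989 ≈ 0.142 in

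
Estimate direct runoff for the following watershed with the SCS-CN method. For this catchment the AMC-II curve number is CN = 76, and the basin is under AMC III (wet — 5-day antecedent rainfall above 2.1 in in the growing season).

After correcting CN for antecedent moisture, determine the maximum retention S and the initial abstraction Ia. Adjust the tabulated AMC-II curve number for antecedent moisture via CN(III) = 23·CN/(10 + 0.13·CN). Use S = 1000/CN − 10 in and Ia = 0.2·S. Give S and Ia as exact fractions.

Wet (AMC III): CN(III) = 23·76/(10 + 0.13·76) = 1748/(497/25) = 43700/497 ≈ 87.928
S = 1000/(43700/497) − 10 = 600/437 in ≈ 1.373 in
Initial abstraction Ia = S/5 = (600/437)/5 = 120/437 ≈ 0.275 in

S = 600/437 in ≈ 1.373 in; Ia = 120/437 in ≈ 0.275 in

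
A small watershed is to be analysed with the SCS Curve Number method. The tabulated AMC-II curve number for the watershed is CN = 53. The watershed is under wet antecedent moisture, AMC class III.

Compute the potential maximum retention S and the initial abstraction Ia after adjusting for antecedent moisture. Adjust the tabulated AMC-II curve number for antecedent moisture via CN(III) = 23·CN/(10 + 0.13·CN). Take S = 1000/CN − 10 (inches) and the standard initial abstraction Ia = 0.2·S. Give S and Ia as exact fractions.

S = 4700/1219 in ≈ 3.856 in; Ia = 940/1219 in ≈ 0.771 in

CN(III) from CN(II)=53: (23·53)/(10 + 0.13·53) = 121900/1689 ≈ 72.173
Retention S: 1000/CN − 10 with CN=72.173 → S = 4700/1219 ≈ 3.856 in
Ia = 0.2·(4700/1219) = 940/1219 in ≈ 0.771 in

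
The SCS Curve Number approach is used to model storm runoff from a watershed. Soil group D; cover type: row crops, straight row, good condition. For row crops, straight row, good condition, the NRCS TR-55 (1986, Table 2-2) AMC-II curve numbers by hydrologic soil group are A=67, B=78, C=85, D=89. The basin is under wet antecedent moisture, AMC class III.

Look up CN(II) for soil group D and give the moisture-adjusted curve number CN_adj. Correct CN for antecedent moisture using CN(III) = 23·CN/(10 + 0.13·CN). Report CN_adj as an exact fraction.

NRCS table: row crops, straight row, good condition, soil group D → CN(II) = 89
CN(III) from CN(II)=89: (23·89)/(10 + 0.13·89) = 204700/2157 ≈ 94.900

CN_adj = 204700/2157 ≈ 94.900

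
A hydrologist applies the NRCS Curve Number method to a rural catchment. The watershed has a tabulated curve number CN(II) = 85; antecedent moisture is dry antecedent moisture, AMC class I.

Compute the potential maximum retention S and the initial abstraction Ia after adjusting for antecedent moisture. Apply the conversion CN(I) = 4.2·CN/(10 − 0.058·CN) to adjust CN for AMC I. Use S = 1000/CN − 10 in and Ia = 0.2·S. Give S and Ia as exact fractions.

Dry (AMC I): CN(I) = 4.2·85/(10 − 0.058·85) = 357/(507/100) = 11900/169 ≈ 70.414
Retention S: 1000/CN − 10 with CN=70.414 → S = 500/119 ≈ 4.202 in
Initial abstraction Ia = S/5 = (500/119)/5 = 100/119 ≈ 0.840 in

S = 500/119 in ≈ 4.202 in; Ia = 100/119 in ≈ 0.840 in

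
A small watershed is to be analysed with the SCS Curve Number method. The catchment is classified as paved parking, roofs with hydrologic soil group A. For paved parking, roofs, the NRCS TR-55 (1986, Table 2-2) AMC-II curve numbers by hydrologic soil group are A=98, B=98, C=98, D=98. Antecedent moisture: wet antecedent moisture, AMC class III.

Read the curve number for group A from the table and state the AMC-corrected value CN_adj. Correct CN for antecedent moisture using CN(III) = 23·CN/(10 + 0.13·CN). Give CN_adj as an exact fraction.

CN_adj = 112700/1137 ≈ 99.120

NRCS table: paved parking, roofs, soil group A → CN(II) = 98
Adjust CN=98 to AMC III: 23·98/(10 + 0.13·98) → 2254 ÷ (1137/50) = 112700/1137 ≈ 99.120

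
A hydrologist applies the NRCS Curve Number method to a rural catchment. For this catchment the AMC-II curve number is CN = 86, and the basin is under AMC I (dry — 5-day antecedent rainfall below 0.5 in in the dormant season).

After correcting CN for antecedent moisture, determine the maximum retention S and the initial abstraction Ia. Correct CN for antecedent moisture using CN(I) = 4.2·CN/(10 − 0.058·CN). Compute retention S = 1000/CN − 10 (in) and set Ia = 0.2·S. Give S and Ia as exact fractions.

CN(I) from CN(II)=86: (4.2·86)/(10 − 0.058·86) = 12900/179 ≈ 72.067
S = 1000/(12900/179) − 10 = 500/129 in ≈ 3.876 in
Ia = 0.2·(500/129) = 100/129 in ≈ 0.775 in

S = 500/129 in ≈ 3.876 in; Ia = 100/129 in ≈ 0.775 in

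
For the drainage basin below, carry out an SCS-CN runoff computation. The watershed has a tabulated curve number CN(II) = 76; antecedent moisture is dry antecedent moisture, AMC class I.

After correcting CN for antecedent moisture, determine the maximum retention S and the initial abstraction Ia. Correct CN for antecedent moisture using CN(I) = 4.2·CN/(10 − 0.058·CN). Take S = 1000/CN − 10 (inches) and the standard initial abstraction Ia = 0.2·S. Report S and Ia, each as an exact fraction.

S = 1000/133 in ≈ 7.519 in; Ia = 200/133 in ≈ 1.504 in

CN(I) from CN(II)=76: (4.2·76)/(10 − 0.058·76) = 13300/233 ≈ 57.082
Retention S: 1000/CN − 10 with CN=57.082 → S = 1000/133 ≈ 7.519 in
Ia = 0.2S: 0.2·7.519 = 1.504 in (exactly 200/133)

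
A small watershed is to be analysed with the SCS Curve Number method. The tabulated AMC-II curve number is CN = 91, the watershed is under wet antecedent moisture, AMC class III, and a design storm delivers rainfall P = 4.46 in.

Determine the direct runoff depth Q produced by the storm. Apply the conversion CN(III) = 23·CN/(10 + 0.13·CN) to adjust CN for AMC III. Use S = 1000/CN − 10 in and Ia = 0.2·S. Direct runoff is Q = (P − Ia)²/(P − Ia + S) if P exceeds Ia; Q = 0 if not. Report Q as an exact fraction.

CN(III) from CN(II)=91: (23·91)/(10 + 0.13·91) = 209300/2183 ≈ 95.877
Retention S: 1000/CN − 10 with CN=95.877 → S = 900/2093 ≈ 0.430 in
Ia = 0.2·(900/2093) = 180/2093 in ≈ 0.086 in
Excess rainfall: 4.460 − 0.086 = 4.374 in; P > Ia so Q > 0
Q = (457739/104650)²/((457739/104650) + 900/2093) = (209524992121/10951622500)/(502739/104650) = 209524992121/52611636350 in ≈ 3.982 in

Q = 209524992121/52611636350 in ≈ 3.982 in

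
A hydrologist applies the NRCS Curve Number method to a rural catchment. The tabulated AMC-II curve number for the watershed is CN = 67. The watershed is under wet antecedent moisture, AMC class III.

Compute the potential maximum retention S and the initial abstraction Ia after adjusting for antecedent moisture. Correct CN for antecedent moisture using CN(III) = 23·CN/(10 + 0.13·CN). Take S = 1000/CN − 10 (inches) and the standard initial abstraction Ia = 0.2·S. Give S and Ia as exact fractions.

S = 3300/1541 in ≈ 2.141 in; Ia = 660/1541 in ≈ 0.428 in

Wet (AMC III): CN(III) = 23·67/(10 + 0.13·67) = 1541/(1871/100) = 154100/1871 ≈ 82.362
S = 1000/(154100/1871) − 10 = 3300/1541 in ≈ 2.141 in
Initial abstraction Ia = S/5 = (3300/1541)/5 = 660/1541 ≈ 0.428 in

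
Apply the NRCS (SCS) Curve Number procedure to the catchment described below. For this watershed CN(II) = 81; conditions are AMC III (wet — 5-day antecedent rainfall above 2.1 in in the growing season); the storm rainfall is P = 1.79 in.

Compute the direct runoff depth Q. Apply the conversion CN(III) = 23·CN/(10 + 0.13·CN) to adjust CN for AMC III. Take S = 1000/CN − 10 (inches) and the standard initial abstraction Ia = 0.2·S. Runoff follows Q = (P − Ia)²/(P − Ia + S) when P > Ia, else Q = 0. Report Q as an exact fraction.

Q = 87306657529/90444365100 in ≈ 0.965 in

Wet (AMC III): CN(III) = 23·81/(10 + 0.13·81) = 1863/(2053/100) = 186300/2053 ≈ 90.745
Max retention: S = 1000/(186300/2053) − 10 = 1900/1863 in (≈ 1.020 in)
Initial abstraction Ia = S/5 = (1900/1863)/5 = 380/1863 ≈ 0.204 in
Since P=1.790 > Ia=0.204: effective rainfall P−Ia = 295477/186300 in
Q = (295477/186300)²/((295477/186300) + 1900/1863) = (87306657529/34707690000)/(485477/186300) = 87306657529/90444365100 in ≈ 0.965 in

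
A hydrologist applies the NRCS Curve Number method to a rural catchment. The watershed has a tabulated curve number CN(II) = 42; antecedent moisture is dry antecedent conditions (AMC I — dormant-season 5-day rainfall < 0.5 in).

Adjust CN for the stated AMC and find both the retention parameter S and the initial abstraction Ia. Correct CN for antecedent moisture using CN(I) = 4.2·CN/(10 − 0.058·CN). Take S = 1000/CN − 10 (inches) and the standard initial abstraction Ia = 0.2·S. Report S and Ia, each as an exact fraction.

Dry (AMC I): CN(I) = 4.2·42/(10 − 0.058·42) = (882/5)/(1891/250) = 44100/1891 ≈ 23.321
Retention S: 1000/CN − 10 with CN=23.321 → S = 14500/441 ≈ 32.880 in
Ia = 0.2·(14500/441) = 2900/441 in ≈ 6.576 in

S = 14500/441 in ≈ 32.880 in; Ia = 2900/441 in ≈ 6.576 in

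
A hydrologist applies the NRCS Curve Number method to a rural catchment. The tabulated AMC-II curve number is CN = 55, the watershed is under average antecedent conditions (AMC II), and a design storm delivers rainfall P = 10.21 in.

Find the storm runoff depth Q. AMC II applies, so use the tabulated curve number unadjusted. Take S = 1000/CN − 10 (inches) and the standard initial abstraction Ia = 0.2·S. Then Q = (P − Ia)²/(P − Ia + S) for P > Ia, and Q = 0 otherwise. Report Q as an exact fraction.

Q = 88943761/20274100 in ≈ 4.387 in

CN(II) = 55; AMC II needs no correction.
Retention S: 1000/CN − 10 with CN=55.000 → S = 90/11 ≈ 8.182 in
Ia = 0.2·(90/11) = 18/11 in ≈ 1.636 in
Excess rainfall: 10.210 − 1.636 = 8.574 in; P > Ia so Q > 0
Runoff Q = (P−Ia)²/(P−Ia+S) = (8.574)²/(8.574+8.182) = 88943761/20274100 ≈ 4.387 in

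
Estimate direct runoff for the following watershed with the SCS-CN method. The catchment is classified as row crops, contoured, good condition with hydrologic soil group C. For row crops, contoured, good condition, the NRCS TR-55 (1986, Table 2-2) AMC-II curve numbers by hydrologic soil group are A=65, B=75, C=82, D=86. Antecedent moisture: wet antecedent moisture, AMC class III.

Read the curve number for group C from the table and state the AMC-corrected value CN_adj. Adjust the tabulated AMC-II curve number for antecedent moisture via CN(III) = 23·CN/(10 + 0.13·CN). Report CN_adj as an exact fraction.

CN_adj = 94300/1033 ≈ 91.288

NRCS table: row crops, contoured, good condition, soil group C → CN(II) = 82
Wet (AMC III): CN(III) = 23·82/(10 + 0.13·82) = 1886/(1033/50) = 94300/1033 ≈ 91.288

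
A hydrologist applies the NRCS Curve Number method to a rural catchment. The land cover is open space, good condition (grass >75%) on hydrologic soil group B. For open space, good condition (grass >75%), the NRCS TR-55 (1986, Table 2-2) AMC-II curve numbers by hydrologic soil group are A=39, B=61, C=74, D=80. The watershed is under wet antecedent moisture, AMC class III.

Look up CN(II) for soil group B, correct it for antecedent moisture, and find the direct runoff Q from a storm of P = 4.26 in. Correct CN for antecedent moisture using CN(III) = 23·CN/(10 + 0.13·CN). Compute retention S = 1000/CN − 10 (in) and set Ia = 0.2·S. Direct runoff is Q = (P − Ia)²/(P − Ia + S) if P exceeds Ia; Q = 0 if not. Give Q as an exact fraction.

NRCS table: open space, good condition (grass >75%), soil group B → CN(II) = 61
Wet (AMC III): CN(III) = 23·61/(10 + 0.13·61) = 1403/(1793/100) = 140300/1793 ≈ 78.249
Retention S: 1000/CN − 10 with CN=78.249 → S = 3900/1403 ≈ 2.780 in
Initial abstraction Ia = S/5 = (3900/1403)/5 = 780/1403 ≈ 0.556 in
Excess rainfall: 4.260 − 0.556 = 3.704 in; P > Ia so Q > 0
Q = (259839/70150)²/((259839/70150) + 3900/1403) = (67516305921/4921022500)/(454839/70150) = 22505435307/10635651950 in ≈ 2.116 in

Q = 22505435307/10635651950 in ≈ 2.116 in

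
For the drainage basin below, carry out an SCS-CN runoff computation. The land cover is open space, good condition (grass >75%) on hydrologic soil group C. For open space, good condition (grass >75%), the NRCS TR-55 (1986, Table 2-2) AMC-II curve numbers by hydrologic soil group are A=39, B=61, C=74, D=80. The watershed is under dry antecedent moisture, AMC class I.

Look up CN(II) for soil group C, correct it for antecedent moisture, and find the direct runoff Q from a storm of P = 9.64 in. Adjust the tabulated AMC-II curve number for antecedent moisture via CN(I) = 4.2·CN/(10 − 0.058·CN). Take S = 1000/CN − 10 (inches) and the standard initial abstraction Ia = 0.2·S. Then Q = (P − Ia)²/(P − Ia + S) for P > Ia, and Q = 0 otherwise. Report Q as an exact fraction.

NRCS table: open space, good condition (grass >75%), soil group C → CN(II) = 74
CN(I) from CN(II)=74: (4.2·74)/(10 − 0.058·74) = 77700/1427 ≈ 54.450
Retention S: 1000/CN − 10 with CN=54.450 → S = 6500/777 ≈ 8.366 in
Ia = 0.2·(6500/777) = 1300/777 in ≈ 1.673 in
Since P=9.640 > Ia=1.673: effective rainfall P−Ia = 154757/19425 in
Q = (154757/19425)²/((154757/19425) + 6500/777) = (23949729049/377330625)/(317257/19425) = 23949729049/6162717225 in ≈ 3.886 in

Q = 23949729049/6162717225 in ≈ 3.886 in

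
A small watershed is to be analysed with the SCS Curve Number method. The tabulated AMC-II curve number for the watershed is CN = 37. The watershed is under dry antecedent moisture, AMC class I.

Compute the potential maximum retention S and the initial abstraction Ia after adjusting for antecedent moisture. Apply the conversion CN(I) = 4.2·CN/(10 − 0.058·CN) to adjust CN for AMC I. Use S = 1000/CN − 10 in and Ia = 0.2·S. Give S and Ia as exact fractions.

S = 1500/37 in ≈ 40.541 in; Ia = 300/37 in ≈ 8.108 in

Adjust CN=37 to AMC I: 4.2·37/(10 − 0.058·37) → (777/5) ÷ (3927/500) = 3700/187 ≈ 19.786
Retention S: 1000/CN − 10 with CN=19.786 → S = 1500/37 ≈ 40.541 in
Initial abstraction Ia = S/5 = (1500/37)/5 = 300/37 ≈ 8.108 in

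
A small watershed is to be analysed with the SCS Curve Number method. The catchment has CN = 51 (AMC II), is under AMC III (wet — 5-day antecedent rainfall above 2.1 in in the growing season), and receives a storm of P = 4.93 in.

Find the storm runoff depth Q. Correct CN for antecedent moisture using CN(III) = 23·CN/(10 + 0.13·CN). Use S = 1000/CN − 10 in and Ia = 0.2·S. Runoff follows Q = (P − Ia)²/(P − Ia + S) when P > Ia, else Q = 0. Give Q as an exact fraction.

CN(III) from CN(II)=51: (23·51)/(10 + 0.13·51) = 117300/1663 ≈ 70.535
Retention S: 1000/CN − 10 with CN=70.535 → S = 4900/1173 ≈ 4.177 in
Ia = 0.2S: 0.2·4.177 = 0.835 in (exactly 980/1173)
Since P=4.930 > Ia=0.835: effective rainfall P−Ia = 480289/117300 in
Q: (480289/117300)² ÷ (970289/117300) = 230677523521/113814899700 in (≈ 2.027 in)

Q = 230677523521/113814899700 in ≈ 2.027 in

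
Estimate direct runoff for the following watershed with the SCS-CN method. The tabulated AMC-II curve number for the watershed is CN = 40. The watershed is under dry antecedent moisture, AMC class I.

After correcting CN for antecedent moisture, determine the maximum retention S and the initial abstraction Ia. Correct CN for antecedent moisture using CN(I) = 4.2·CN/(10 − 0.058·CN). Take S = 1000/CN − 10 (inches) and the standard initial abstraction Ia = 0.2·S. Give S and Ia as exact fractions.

CN(I) from CN(II)=40: (4.2·40)/(10 − 0.058·40) = 175/8 ≈ 21.875
S = 1000/(175/8) − 10 = 250/7 in ≈ 35.714 in
Ia = 0.2S: 0.2·35.714 = 7.143 in (exactly 50/7)

S = 250/7 in ≈ 35.714 in; Ia = 50/7 in ≈ 7.143 in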